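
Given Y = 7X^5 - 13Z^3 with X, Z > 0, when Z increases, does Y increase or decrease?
Y decreases

Taking the partial derivative:
∂Y/∂Z = -39Z^2

∂Y/∂Z = -39Z^2 < 0 (assuming positive values)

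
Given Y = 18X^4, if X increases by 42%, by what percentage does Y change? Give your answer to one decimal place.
306.6%

For Y = 18X^4:
If X → X(1 + 0.42)
Then Y → Y · (1 + 0.42)^4
     ≈ Y · 4.0659

Percentage change = ((1 + 0.42)^4 − 1) × 100% ≈ 306.6%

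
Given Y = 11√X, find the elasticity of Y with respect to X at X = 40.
Elasticity = 1/2

Elasticity = (dY/dX) · (X/Y)

dY/dX = 11/(2·√X)
At X = 40: dY/dX = 11·√10/40, Y = 22·√10

Elasticity = (11·√10/40) · (40 / (22·√10)) = 1/2

Interpretation: for a small percentage change in X, the percentage change in Y is approximately 0.50 times as large.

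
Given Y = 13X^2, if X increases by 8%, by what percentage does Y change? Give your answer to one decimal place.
16.6%

For Y = 13X^2:
If X → X(1 + 0.08)
Then Y → Y · (1 + 0.08)^2
     = Y · 1.1664

Percentage change = ((1 + 0.08)^2 − 1) × 100% ≈ 16.6%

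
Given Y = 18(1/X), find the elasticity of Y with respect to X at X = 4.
Elasticity = -1

Elasticity = (dY/dX) · (X/Y)

dY/dX = -18/X²
At X = 4: dY/dX = -9/8, Y = 9/2

Elasticity = (-9/8) · (4 / (9/2)) = -1

Interpretation: for a small percentage change in X, the percentage change in Y is approximately -1.00 times as large.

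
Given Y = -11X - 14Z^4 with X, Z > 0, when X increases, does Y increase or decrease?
Y decreases

Taking the partial derivative:
∂Y/∂X = -11

∂Y/∂X = -11 < 0 (assuming positive values)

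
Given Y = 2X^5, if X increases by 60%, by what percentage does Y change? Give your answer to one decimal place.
948.6%

For Y = 2X^5:
If X → X(1 + 0.6)
Then Y → Y · (1 + 0.6)^5
     ≈ Y · 10.4858

Percentage change = ((1 + 0.6)^5 − 1) × 100% ≈ 948.6%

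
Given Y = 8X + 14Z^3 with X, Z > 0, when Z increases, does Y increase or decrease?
Y increases

Taking the partial derivative:
∂Y/∂Z = 42Z^2

∂Y/∂Z = 42Z^2 > 0 (assuming positive values)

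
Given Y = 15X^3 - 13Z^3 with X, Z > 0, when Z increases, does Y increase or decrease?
Y decreases

Taking the partial derivative:
∂Y/∂Z = -39Z^2

∂Y/∂Z = -39Z^2 < 0 (assuming positive values)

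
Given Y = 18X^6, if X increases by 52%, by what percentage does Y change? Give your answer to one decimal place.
1133.3%

For Y = 18X^6:
If X → X(1 + 0.52)
Then Y → Y · (1 + 0.52)^6
     ≈ Y · 12.3328

Percentage change = ((1 + 0.52)^6 − 1) × 100% ≈ 1133.3%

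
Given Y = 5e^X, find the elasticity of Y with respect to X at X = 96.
Elasticity = 96

Elasticity = (dY/dX) · (X/Y)

dY/dX = 5·e^X
At X = 96: dY/dX = 5·e^96, Y = 5·e^96

Elasticity = (5·e^96) · (96 / (5·e^96)) = 96

Interpretation: for a small percentage change in X, the percentage change in Y is approximately 96.00 times as large.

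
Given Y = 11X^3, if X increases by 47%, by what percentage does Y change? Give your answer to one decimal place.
217.7%

For Y = 11X^3:
If X → X(1 + 0.47)
Then Y → Y · (1 + 0.47)^3
     ≈ Y · 3.1765

Percentage change = ((1 + 0.47)^3 − 1) × 100% ≈ 217.7%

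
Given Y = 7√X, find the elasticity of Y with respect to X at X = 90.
Elasticity = 1/2

Elasticity = (dY/dX) · (X/Y)

dY/dX = 7/(2·√X)
At X = 90: dY/dX = 7·√10/60, Y = 21·√10

Elasticity = (7·√10/60) · (90 / (21·√10)) = 1/2

Interpretation: for a small percentage change in X, the percentage change in Y is approximately 0.50 times as large.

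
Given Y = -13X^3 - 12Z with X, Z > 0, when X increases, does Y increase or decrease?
Y decreases

Taking the partial derivative:
∂Y/∂X = -39X^2

∂Y/∂X = -39X^2 < 0 (assuming positive values)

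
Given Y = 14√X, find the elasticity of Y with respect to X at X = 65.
Elasticity = 1/2

Elasticity = (dY/dX) · (X/Y)

dY/dX = 7/√X
At X = 65: dY/dX = 7·√65/65, Y = 14·√65

Elasticity = (7·√65/65) · (65 / (14·√65)) = 1/2

Interpretation: for a small percentage change in X, the percentage change in Y is approximately 0.50 times as large.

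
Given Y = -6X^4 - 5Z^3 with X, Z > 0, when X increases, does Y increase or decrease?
Y decreases

Taking the partial derivative:
∂Y/∂X = -24X^3

∂Y/∂X = -24X^3 < 0 (assuming positive values)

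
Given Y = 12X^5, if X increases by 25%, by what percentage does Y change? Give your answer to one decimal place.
205.2%

For Y = 12X^5:
If X → X(1 + 0.25)
Then Y → Y · (1 + 0.25)^5
     ≈ Y · 3.0518

Percentage change = ((1 + 0.25)^5 − 1) × 100% ≈ 205.2%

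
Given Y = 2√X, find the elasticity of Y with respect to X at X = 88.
Elasticity = 1/2

Elasticity = (dY/dX) · (X/Y)

dY/dX = 1/√X
At X = 88: dY/dX = √22/44, Y = 4·√22

Elasticity = (√22/44) · (88 / (4·√22)) = 1/2

Interpretation: for a small percentage change in X, the percentage change in Y is approximately 0.50 times as large.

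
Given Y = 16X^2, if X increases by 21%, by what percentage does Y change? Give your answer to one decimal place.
46.4%

For Y = 16X^2:
If X → X(1 + 0.21)
Then Y → Y · (1 + 0.21)^2
     = Y · 1.4641

Percentage change = ((1 + 0.21)^2 − 1) × 100% ≈ 46.4%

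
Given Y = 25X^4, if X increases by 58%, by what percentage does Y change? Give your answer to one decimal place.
523.2%

For Y = 25X^4:
If X → X(1 + 0.58)
Then Y → Y · (1 + 0.58)^4
     ≈ Y · 6.2320

Percentage change = ((1 + 0.58)^4 − 1) × 100% ≈ 523.2%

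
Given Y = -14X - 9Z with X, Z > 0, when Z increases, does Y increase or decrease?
Y decreases

Taking the partial derivative:
∂Y/∂Z = -9

∂Y/∂Z = -9 < 0 (assuming positive values)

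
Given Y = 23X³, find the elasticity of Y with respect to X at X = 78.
Elasticity = 3

Elasticity = (dY/dX) · (X/Y)

dY/dX = 69·X²
At X = 78: dY/dX = 419796, Y = 10914696

Elasticity = 419796 · (78 / 10914696) = 3

Interpretation: for a small percentage change in X, the percentage change in Y is approximately 3.00 times as large.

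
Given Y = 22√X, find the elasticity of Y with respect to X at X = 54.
Elasticity = 1/2

Elasticity = (dY/dX) · (X/Y)

dY/dX = 11/√X
At X = 54: dY/dX = 11·√6/18, Y = 66·√6

Elasticity = (11·√6/18) · (54 / (66·√6)) = 1/2

Interpretation: for a small percentage change in X, the percentage change in Y is approximately 0.50 times as large.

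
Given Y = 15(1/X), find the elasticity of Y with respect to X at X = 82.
Elasticity = -1

Elasticity = (dY/dX) · (X/Y)

dY/dX = -15/X²
At X = 82: dY/dX = -15/6724, Y = 15/82

Elasticity = (-15/6724) · (82 / (15/82)) = -1

Interpretation: for a small percentage change in X, the percentage change in Y is approximately -1.00 times as large.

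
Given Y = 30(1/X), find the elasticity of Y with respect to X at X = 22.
Elasticity = -1

Elasticity = (dY/dX) · (X/Y)

dY/dX = -30/X²
At X = 22: dY/dX = -15/242, Y = 15/11

Elasticity = (-15/242) · (22 / (15/11)) = -1

Interpretation: for a small percentage change in X, the percentage change in Y is approximately -1.00 times as large.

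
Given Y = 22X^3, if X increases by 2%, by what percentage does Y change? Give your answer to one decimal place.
6.1%

For Y = 22X^3:
If X → X(1 + 0.02)
Then Y → Y · (1 + 0.02)^3
     ≈ Y · 1.0612

Percentage change = ((1 + 0.02)^3 − 1) × 100% ≈ 6.1%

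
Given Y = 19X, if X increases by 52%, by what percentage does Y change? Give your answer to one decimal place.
52.0%

For Y = 19X:
If X → X(1 + 0.52)
Then Y → Y · (1 + 0.52)^1
     = Y · 1.5200

Percentage change = ((1 + 0.52)^1 − 1) × 100% = 52.0%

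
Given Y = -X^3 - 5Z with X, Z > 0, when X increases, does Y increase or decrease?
Y decreases

Taking the partial derivative:
∂Y/∂X = -3X^2

∂Y/∂X = -3X^2 < 0 (assuming positive values)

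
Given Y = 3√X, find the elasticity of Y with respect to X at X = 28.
Elasticity = 1/2

Elasticity = (dY/dX) · (X/Y)

dY/dX = 3/(2·√X)
At X = 28: dY/dX = 3·√7/28, Y = 6·√7

Elasticity = (3·√7/28) · (28 / (6·√7)) = 1/2

Interpretation: for a small percentage change in X, the percentage change in Y is approximately 0.50 times as large.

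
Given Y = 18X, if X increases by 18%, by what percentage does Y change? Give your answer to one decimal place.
18.0%

For Y = 18X:
If X → X(1 + 0.18)
Then Y → Y · (1 + 0.18)^1
     = Y · 1.1800

Percentage change = ((1 + 0.18)^1 − 1) × 100% = 18.0%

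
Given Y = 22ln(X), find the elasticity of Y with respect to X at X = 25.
Elasticity = 1/ln(25) ≈ 0.3107

Elasticity = (dY/dX) · (X/Y)

dY/dX = 22/X
At X = 25: dY/dX = 22/25, Y = 22·ln(25)

Elasticity = (22/25) · (25 / (22·ln(25))) = 1/ln(25) ≈ 0.3107

Interpretation: for a small percentage change in X, the percentage change in Y is approximately 0.31 times as large.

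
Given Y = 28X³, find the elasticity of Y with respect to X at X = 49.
Elasticity = 3

Elasticity = (dY/dX) · (X/Y)

dY/dX = 84·X²
At X = 49: dY/dX = 201684, Y = 3294172

Elasticity = 201684 · (49 / 3294172) = 3

Interpretation: for a small percentage change in X, the percentage change in Y is approximately 3.00 times as large.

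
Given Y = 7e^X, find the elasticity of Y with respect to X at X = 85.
Elasticity = 85

Elasticity = (dY/dX) · (X/Y)

dY/dX = 7·e^X
At X = 85: dY/dX = 7·e^85, Y = 7·e^85

Elasticity = (7·e^85) · (85 / (7·e^85)) = 85

Interpretation: for a small percentage change in X, the percentage change in Y is approximately 85.00 times as large.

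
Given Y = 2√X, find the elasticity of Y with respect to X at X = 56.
Elasticity = 1/2

Elasticity = (dY/dX) · (X/Y)

dY/dX = 1/√X
At X = 56: dY/dX = √14/28, Y = 4·√14

Elasticity = (√14/28) · (56 / (4·√14)) = 1/2

Interpretation: for a small percentage change in X, the percentage change in Y is approximately 0.50 times as large.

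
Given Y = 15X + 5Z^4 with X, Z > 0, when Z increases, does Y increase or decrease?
Y increases

Taking the partial derivative:
∂Y/∂Z = 20Z^3

∂Y/∂Z = 20Z^3 > 0 (assuming positive values)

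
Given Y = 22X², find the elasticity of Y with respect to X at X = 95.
Elasticity = 2

Elasticity = (dY/dX) · (X/Y)

dY/dX = 44·X
At X = 95: dY/dX = 4180, Y = 198550

Elasticity = 4180 · (95 / 198550) = 2

Interpretation: for a small percentage change in X, the percentage change in Y is approximately 2.00 times as large.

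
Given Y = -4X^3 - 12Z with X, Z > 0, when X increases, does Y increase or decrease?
Y decreases

Taking the partial derivative:
∂Y/∂X = -12X^2

∂Y/∂X = -12X^2 < 0 (assuming positive values)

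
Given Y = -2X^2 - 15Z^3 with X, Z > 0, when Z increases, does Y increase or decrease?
Y decreases

Taking the partial derivative:
∂Y/∂Z = -45Z^2

∂Y/∂Z = -45Z^2 < 0 (assuming positive values)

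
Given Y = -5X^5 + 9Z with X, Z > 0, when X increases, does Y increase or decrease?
Y decreases

Taking the partial derivative:
∂Y/∂X = -25X^4

∂Y/∂X = -25X^4 < 0 (assuming positive values)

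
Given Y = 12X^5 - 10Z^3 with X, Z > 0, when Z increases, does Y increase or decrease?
Y decreases

Taking the partial derivative:
∂Y/∂Z = -30Z^2

∂Y/∂Z = -30Z^2 < 0 (assuming positive values)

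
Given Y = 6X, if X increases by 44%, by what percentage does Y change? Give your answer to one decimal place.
44.0%

For Y = 6X:
If X → X(1 + 0.44)
Then Y → Y · (1 + 0.44)^1
     = Y · 1.4400

Percentage change = ((1 + 0.44)^1 − 1) × 100% = 44.0%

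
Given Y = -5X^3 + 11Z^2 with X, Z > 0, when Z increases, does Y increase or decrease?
Y increases

Taking the partial derivative:
∂Y/∂Z = 22Z

∂Y/∂Z = 22Z > 0 (assuming positive values)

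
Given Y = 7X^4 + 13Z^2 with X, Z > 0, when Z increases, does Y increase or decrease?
Y increases

Taking the partial derivative:
∂Y/∂Z = 26Z

∂Y/∂Z = 26Z > 0 (assuming positive values)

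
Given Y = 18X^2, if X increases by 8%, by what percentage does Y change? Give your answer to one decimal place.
16.6%

For Y = 18X^2:
If X → X(1 + 0.08)
Then Y → Y · (1 + 0.08)^2
     = Y · 1.1664

Percentage change = ((1 + 0.08)^2 − 1) × 100% ≈ 16.6%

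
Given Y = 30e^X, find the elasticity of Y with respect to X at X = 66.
Elasticity = 66

Elasticity = (dY/dX) · (X/Y)

dY/dX = 30·e^X
At X = 66: dY/dX = 30·e^66, Y = 30·e^66

Elasticity = (30·e^66) · (66 / (30·e^66)) = 66

Interpretation: for a small percentage change in X, the percentage change in Y is approximately 66.00 times as large.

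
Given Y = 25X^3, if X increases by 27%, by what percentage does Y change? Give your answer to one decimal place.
104.8%

For Y = 25X^3:
If X → X(1 + 0.27)
Then Y → Y · (1 + 0.27)^3
     ≈ Y · 2.0484

Percentage change = ((1 + 0.27)^3 − 1) × 100% ≈ 104.8%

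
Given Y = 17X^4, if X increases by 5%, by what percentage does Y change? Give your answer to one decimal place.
21.6%

For Y = 17X^4:
If X → X(1 + 0.05)
Then Y → Y · (1 + 0.05)^4
     ≈ Y · 1.2155

Percentage change = ((1 + 0.05)^4 − 1) × 100% ≈ 21.6%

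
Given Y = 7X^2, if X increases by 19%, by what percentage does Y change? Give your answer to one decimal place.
41.6%

For Y = 7X^2:
If X → X(1 + 0.19)
Then Y → Y · (1 + 0.19)^2
     = Y · 1.4161

Percentage change = ((1 + 0.19)^2 − 1) × 100% ≈ 41.6%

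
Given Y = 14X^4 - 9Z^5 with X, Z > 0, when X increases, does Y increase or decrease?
Y increases

Taking the partial derivative:
∂Y/∂X = 56X^3

∂Y/∂X = 56X^3 > 0 (assuming positive values)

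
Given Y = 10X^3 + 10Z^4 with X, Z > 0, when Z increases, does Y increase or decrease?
Y increases

Taking the partial derivative:
∂Y/∂Z = 40Z^3

∂Y/∂Z = 40Z^3 > 0 (assuming positive values)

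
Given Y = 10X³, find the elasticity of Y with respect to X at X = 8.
Elasticity = 3

Elasticity = (dY/dX) · (X/Y)

dY/dX = 30·X²
At X = 8: dY/dX = 1920, Y = 5120

Elasticity = 1920 · (8 / 5120) = 3

Interpretation: for a small percentage change in X, the percentage change in Y is approximately 3.00 times as large.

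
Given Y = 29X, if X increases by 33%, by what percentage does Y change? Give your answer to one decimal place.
33.0%

For Y = 29X:
If X → X(1 + 0.33)
Then Y → Y · (1 + 0.33)^1
     = Y · 1.3300

Percentage change = ((1 + 0.33)^1 − 1) × 100% = 33.0%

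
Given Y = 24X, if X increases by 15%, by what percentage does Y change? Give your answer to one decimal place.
15.0%

For Y = 24X:
If X → X(1 + 0.15)
Then Y → Y · (1 + 0.15)^1
     = Y · 1.1500

Percentage change = ((1 + 0.15)^1 − 1) × 100% = 15.0%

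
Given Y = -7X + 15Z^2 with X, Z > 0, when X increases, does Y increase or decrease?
Y decreases

Taking the partial derivative:
∂Y/∂X = -7

∂Y/∂X = -7 < 0 (assuming positive values)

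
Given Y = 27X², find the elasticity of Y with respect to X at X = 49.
Elasticity = 2

Elasticity = (dY/dX) · (X/Y)

dY/dX = 54·X
At X = 49: dY/dX = 2646, Y = 64827

Elasticity = 2646 · (49 / 64827) = 2

Interpretation: for a small percentage change in X, the percentage change in Y is approximately 2.00 times as large.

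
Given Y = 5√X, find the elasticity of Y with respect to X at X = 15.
Elasticity = 1/2

Elasticity = (dY/dX) · (X/Y)

dY/dX = 5/(2·√X)
At X = 15: dY/dX = √15/6, Y = 5·√15

Elasticity = (√15/6) · (15 / (5·√15)) = 1/2

Interpretation: for a small percentage change in X, the percentage change in Y is approximately 0.50 times as large.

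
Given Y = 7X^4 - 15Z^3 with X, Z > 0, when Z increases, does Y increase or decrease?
Y decreases

Taking the partial derivative:
∂Y/∂Z = -45Z^2

∂Y/∂Z = -45Z^2 < 0 (assuming positive values)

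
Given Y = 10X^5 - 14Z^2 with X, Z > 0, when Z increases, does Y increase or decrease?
Y decreases

Taking the partial derivative:
∂Y/∂Z = -28Z

∂Y/∂Z = -28Z < 0 (assuming positive values)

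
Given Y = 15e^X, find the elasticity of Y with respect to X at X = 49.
Elasticity = 49

Elasticity = (dY/dX) · (X/Y)

dY/dX = 15·e^X
At X = 49: dY/dX = 15·e^49, Y = 15·e^49

Elasticity = (15·e^49) · (49 / (15·e^49)) = 49

Interpretation: for a small percentage change in X, the percentage change in Y is approximately 49.00 times as large.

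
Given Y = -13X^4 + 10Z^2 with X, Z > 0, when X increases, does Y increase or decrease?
Y decreases

Taking the partial derivative:
∂Y/∂X = -52X^3

∂Y/∂X = -52X^3 < 0 (assuming positive values)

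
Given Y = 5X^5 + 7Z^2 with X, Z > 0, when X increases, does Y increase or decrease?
Y increases

Taking the partial derivative:
∂Y/∂X = 25X^4

∂Y/∂X = 25X^4 > 0 (assuming positive values)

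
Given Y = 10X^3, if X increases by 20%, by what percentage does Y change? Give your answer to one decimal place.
72.8%

For Y = 10X^3:
If X → X(1 + 0.2)
Then Y → Y · (1 + 0.2)^3
     = Y · 1.7280

Percentage change = ((1 + 0.2)^3 − 1) × 100% = 72.8%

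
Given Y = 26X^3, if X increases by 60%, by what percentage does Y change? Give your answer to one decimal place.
309.6%

For Y = 26X^3:
If X → X(1 + 0.6)
Then Y → Y · (1 + 0.6)^3
     = Y · 4.0960

Percentage change = ((1 + 0.6)^3 − 1) × 100% = 309.6%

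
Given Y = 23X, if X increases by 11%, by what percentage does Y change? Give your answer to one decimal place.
11.0%

For Y = 23X:
If X → X(1 + 0.11)
Then Y → Y · (1 + 0.11)^1
     = Y · 1.1100

Percentage change = ((1 + 0.11)^1 − 1) × 100% = 11.0%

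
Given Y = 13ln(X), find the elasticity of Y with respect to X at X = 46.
Elasticity = 1/ln(46) ≈ 0.2612

Elasticity = (dY/dX) · (X/Y)

dY/dX = 13/X
At X = 46: dY/dX = 13/46, Y = 13·ln(46)

Elasticity = (13/46) · (46 / (13·ln(46))) = 1/ln(46) ≈ 0.2612

Interpretation: for a small percentage change in X, the percentage change in Y is approximately 0.26 times as large.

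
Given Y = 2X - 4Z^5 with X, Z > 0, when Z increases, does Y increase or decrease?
Y decreases

Taking the partial derivative:
∂Y/∂Z = -20Z^4

∂Y/∂Z = -20Z^4 < 0 (assuming positive values)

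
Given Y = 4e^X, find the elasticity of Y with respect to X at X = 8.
Elasticity = 8

Elasticity = (dY/dX) · (X/Y)

dY/dX = 4·e^X
At X = 8: dY/dX = 4·e^8, Y = 4·e^8

Elasticity = (4·e^8) · (8 / (4·e^8)) = 8

Interpretation: for a small percentage change in X, the percentage change in Y is approximately 8.00 times as large.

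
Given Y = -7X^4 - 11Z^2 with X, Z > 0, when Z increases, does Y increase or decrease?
Y decreases

Taking the partial derivative:
∂Y/∂Z = -22Z

∂Y/∂Z = -22Z < 0 (assuming positive values)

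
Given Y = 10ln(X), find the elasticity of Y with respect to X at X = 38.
Elasticity = 1/ln(38) ≈ 0.2749

Elasticity = (dY/dX) · (X/Y)

dY/dX = 10/X
At X = 38: dY/dX = 5/19, Y = 10·ln(38)

Elasticity = (5/19) · (38 / (10·ln(38))) = 1/ln(38) ≈ 0.2749

Interpretation: for a small percentage change in X, the percentage change in Y is approximately 0.27 times as large.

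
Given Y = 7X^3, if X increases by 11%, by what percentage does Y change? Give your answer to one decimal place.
36.8%

For Y = 7X^3:
If X → X(1 + 0.11)
Then Y → Y · (1 + 0.11)^3
     ≈ Y · 1.3676

Percentage change = ((1 + 0.11)^3 − 1) × 100% ≈ 36.8%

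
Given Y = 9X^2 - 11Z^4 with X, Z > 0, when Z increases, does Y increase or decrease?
Y decreases

Taking the partial derivative:
∂Y/∂Z = -44Z^3

∂Y/∂Z = -44Z^3 < 0 (assuming positive values)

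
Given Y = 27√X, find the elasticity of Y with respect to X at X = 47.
Elasticity = 1/2

Elasticity = (dY/dX) · (X/Y)

dY/dX = 27/(2·√X)
At X = 47: dY/dX = 27·√47/94, Y = 27·√47

Elasticity = (27·√47/94) · (47 / (27·√47)) = 1/2

Interpretation: for a small percentage change in X, the percentage change in Y is approximately 0.50 times as large.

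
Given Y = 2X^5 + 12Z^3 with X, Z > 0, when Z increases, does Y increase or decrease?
Y increases

Taking the partial derivative:
∂Y/∂Z = 36Z^2

∂Y/∂Z = 36Z^2 > 0 (assuming positive values)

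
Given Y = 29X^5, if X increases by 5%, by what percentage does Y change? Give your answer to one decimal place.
27.6%

For Y = 29X^5:
If X → X(1 + 0.05)
Then Y → Y · (1 + 0.05)^5
     ≈ Y · 1.2763

Percentage change = ((1 + 0.05)^5 − 1) × 100% ≈ 27.6%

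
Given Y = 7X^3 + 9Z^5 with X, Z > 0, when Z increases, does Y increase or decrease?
Y increases

Taking the partial derivative:
∂Y/∂Z = 45Z^4

∂Y/∂Z = 45Z^4 > 0 (assuming positive values)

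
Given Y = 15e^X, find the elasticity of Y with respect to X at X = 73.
Elasticity = 73

Elasticity = (dY/dX) · (X/Y)

dY/dX = 15·e^X
At X = 73: dY/dX = 15·e^73, Y = 15·e^73

Elasticity = (15·e^73) · (73 / (15·e^73)) = 73

Interpretation: for a small percentage change in X, the percentage change in Y is approximately 73.00 times as large.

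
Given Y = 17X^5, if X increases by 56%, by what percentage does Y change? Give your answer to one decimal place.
823.9%

For Y = 17X^5:
If X → X(1 + 0.56)
Then Y → Y · (1 + 0.56)^5
     ≈ Y · 9.2390

Percentage change = ((1 + 0.56)^5 − 1) × 100% ≈ 823.9%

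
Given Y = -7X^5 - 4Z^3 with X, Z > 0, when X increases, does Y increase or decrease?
Y decreases

Taking the partial derivative:
∂Y/∂X = -35X^4

∂Y/∂X = -35X^4 < 0 (assuming positive values)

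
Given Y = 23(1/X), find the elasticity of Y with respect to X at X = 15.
Elasticity = -1

Elasticity = (dY/dX) · (X/Y)

dY/dX = -23/X²
At X = 15: dY/dX = -23/225, Y = 23/15

Elasticity = (-23/225) · (15 / (23/15)) = -1

Interpretation: for a small percentage change in X, the percentage change in Y is approximately -1.00 times as large.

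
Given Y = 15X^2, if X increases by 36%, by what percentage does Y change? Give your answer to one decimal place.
85.0%

For Y = 15X^2:
If X → X(1 + 0.36)
Then Y → Y · (1 + 0.36)^2
     = Y · 1.8496

Percentage change = ((1 + 0.36)^2 − 1) × 100% ≈ 85.0%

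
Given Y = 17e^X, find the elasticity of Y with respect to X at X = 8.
Elasticity = 8

Elasticity = (dY/dX) · (X/Y)

dY/dX = 17·e^X
At X = 8: dY/dX = 17·e^8, Y = 17·e^8

Elasticity = (17·e^8) · (8 / (17·e^8)) = 8

Interpretation: for a small percentage change in X, the percentage change in Y is approximately 8.00 times as large.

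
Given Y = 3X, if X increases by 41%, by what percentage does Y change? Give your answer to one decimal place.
41.0%

For Y = 3X:
If X → X(1 + 0.41)
Then Y → Y · (1 + 0.41)^1
     = Y · 1.4100

Percentage change = ((1 + 0.41)^1 − 1) × 100% = 41.0%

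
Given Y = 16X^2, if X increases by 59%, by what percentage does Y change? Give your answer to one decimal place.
152.8%

For Y = 16X^2:
If X → X(1 + 0.59)
Then Y → Y · (1 + 0.59)^2
     = Y · 2.5281

Percentage change = ((1 + 0.59)^2 − 1) × 100% ≈ 152.8%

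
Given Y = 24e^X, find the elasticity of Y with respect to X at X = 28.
Elasticity = 28

Elasticity = (dY/dX) · (X/Y)

dY/dX = 24·e^X
At X = 28: dY/dX = 24·e^28, Y = 24·e^28

Elasticity = (24·e^28) · (28 / (24·e^28)) = 28

Interpretation: for a small percentage change in X, the percentage change in Y is approximately 28.00 times as large.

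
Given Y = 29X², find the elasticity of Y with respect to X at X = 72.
Elasticity = 2

Elasticity = (dY/dX) · (X/Y)

dY/dX = 58·X
At X = 72: dY/dX = 4176, Y = 150336

Elasticity = 4176 · (72 / 150336) = 2

Interpretation: for a small percentage change in X, the percentage change in Y is approximately 2.00 times as large.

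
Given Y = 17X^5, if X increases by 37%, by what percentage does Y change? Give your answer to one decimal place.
382.6%

For Y = 17X^5:
If X → X(1 + 0.37)
Then Y → Y · (1 + 0.37)^5
     ≈ Y · 4.8262

Percentage change = ((1 + 0.37)^5 − 1) × 100% ≈ 382.6%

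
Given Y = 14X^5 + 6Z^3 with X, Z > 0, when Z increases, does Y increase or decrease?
Y increases

Taking the partial derivative:
∂Y/∂Z = 18Z^2

∂Y/∂Z = 18Z^2 > 0 (assuming positive values)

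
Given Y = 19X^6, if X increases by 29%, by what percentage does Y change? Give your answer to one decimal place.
360.8%

For Y = 19X^6:
If X → X(1 + 0.29)
Then Y → Y · (1 + 0.29)^6
     ≈ Y · 4.6083

Percentage change = ((1 + 0.29)^6 − 1) × 100% ≈ 360.8%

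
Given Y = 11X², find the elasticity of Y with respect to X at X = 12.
Elasticity = 2

Elasticity = (dY/dX) · (X/Y)

dY/dX = 22·X
At X = 12: dY/dX = 264, Y = 1584

Elasticity = 264 · (12 / 1584) = 2

Interpretation: for a small percentage change in X, the percentage change in Y is approximately 2.00 times as large.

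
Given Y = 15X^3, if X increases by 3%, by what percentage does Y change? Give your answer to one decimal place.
9.3%

For Y = 15X^3:
If X → X(1 + 0.03)
Then Y → Y · (1 + 0.03)^3
     ≈ Y · 1.0927

Percentage change = ((1 + 0.03)^3 − 1) × 100% ≈ 9.3%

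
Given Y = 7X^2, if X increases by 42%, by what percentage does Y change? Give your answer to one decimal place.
101.6%

For Y = 7X^2:
If X → X(1 + 0.42)
Then Y → Y · (1 + 0.42)^2
     = Y · 2.0164

Percentage change = ((1 + 0.42)^2 − 1) × 100% ≈ 101.6%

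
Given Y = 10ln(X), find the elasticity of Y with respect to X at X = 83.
Elasticity = 1/ln(83) ≈ 0.2263

Elasticity = (dY/dX) · (X/Y)

dY/dX = 10/X
At X = 83: dY/dX = 10/83, Y = 10·ln(83)

Elasticity = (10/83) · (83 / (10·ln(83))) = 1/ln(83) ≈ 0.2263

Interpretation: for a small percentage change in X, the percentage change in Y is approximately 0.23 times as large.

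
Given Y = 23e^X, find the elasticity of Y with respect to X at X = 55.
Elasticity = 55

Elasticity = (dY/dX) · (X/Y)

dY/dX = 23·e^X
At X = 55: dY/dX = 23·e^55, Y = 23·e^55

Elasticity = (23·e^55) · (55 / (23·e^55)) = 55

Interpretation: for a small percentage change in X, the percentage change in Y is approximately 55.00 times as large.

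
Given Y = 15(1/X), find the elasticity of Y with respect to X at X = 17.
Elasticity = -1

Elasticity = (dY/dX) · (X/Y)

dY/dX = -15/X²
At X = 17: dY/dX = -15/289, Y = 15/17

Elasticity = (-15/289) · (17 / (15/17)) = -1

Interpretation: for a small percentage change in X, the percentage change in Y is approximately -1.00 times as large.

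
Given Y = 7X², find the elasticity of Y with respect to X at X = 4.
Elasticity = 2

Elasticity = (dY/dX) · (X/Y)

dY/dX = 14·X
At X = 4: dY/dX = 56, Y = 112

Elasticity = 56 · (4 / 112) = 2

Interpretation: for a small percentage change in X, the percentage change in Y is approximately 2.00 times as large.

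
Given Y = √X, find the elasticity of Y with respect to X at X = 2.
Elasticity = 1/2

Elasticity = (dY/dX) · (X/Y)

dY/dX = 1/(2·√X)
At X = 2: dY/dX = √2/4, Y = √2

Elasticity = (√2/4) · (2 / (√2)) = 1/2

Interpretation: for a small percentage change in X, the percentage change in Y is approximately 0.50 times as large.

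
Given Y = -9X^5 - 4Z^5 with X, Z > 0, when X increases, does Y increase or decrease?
Y decreases

Taking the partial derivative:
∂Y/∂X = -45X^4

∂Y/∂X = -45X^4 < 0 (assuming positive values)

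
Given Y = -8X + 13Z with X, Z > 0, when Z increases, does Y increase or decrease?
Y increases

Taking the partial derivative:
∂Y/∂Z = 13

∂Y/∂Z = 13 > 0 (assuming positive values)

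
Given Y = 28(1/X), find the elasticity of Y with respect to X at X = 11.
Elasticity = -1

Elasticity = (dY/dX) · (X/Y)

dY/dX = -28/X²
At X = 11: dY/dX = -28/121, Y = 28/11

Elasticity = (-28/121) · (11 / (28/11)) = -1

Interpretation: for a small percentage change in X, the percentage change in Y is approximately -1.00 times as large.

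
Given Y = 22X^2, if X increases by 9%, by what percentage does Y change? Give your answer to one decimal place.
18.8%

For Y = 22X^2:
If X → X(1 + 0.09)
Then Y → Y · (1 + 0.09)^2
     = Y · 1.1881

Percentage change = ((1 + 0.09)^2 − 1) × 100% ≈ 18.8%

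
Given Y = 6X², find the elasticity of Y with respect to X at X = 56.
Elasticity = 2

Elasticity = (dY/dX) · (X/Y)

dY/dX = 12·X
At X = 56: dY/dX = 672, Y = 18816

Elasticity = 672 · (56 / 18816) = 2

Interpretation: for a small percentage change in X, the percentage change in Y is approximately 2.00 times as large.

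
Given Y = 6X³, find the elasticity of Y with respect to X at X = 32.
Elasticity = 3

Elasticity = (dY/dX) · (X/Y)

dY/dX = 18·X²
At X = 32: dY/dX = 18432, Y = 196608

Elasticity = 18432 · (32 / 196608) = 3

Interpretation: for a small percentage change in X, the percentage change in Y is approximately 3.00 times as large.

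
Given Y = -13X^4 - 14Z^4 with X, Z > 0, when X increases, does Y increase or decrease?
Y decreases

Taking the partial derivative:
∂Y/∂X = -52X^3

∂Y/∂X = -52X^3 < 0 (assuming positive values)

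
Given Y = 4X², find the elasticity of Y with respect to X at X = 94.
Elasticity = 2

Elasticity = (dY/dX) · (X/Y)

dY/dX = 8·X
At X = 94: dY/dX = 752, Y = 35344

Elasticity = 752 · (94 / 35344) = 2

Interpretation: for a small percentage change in X, the percentage change in Y is approximately 2.00 times as large.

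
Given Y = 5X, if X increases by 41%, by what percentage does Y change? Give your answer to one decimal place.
41.0%

For Y = 5X:
If X → X(1 + 0.41)
Then Y → Y · (1 + 0.41)^1
     = Y · 1.4100

Percentage change = ((1 + 0.41)^1 − 1) × 100% = 41.0%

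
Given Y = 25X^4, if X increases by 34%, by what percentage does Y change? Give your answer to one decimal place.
222.4%

For Y = 25X^4:
If X → X(1 + 0.34)
Then Y → Y · (1 + 0.34)^4
     ≈ Y · 3.2242

Percentage change = ((1 + 0.34)^4 − 1) × 100% ≈ 222.4%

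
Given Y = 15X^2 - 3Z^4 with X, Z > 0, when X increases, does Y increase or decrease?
Y increases

Taking the partial derivative:
∂Y/∂X = 30X

∂Y/∂X = 30X > 0 (assuming positive values)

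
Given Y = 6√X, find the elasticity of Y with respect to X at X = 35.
Elasticity = 1/2

Elasticity = (dY/dX) · (X/Y)

dY/dX = 3/√X
At X = 35: dY/dX = 3·√35/35, Y = 6·√35

Elasticity = (3·√35/35) · (35 / (6·√35)) = 1/2

Interpretation: for a small percentage change in X, the percentage change in Y is approximately 0.50 times as large.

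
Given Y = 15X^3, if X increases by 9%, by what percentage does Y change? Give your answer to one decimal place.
29.5%

For Y = 15X^3:
If X → X(1 + 0.09)
Then Y → Y · (1 + 0.09)^3
     ≈ Y · 1.2950

Percentage change = ((1 + 0.09)^3 − 1) × 100% ≈ 29.5%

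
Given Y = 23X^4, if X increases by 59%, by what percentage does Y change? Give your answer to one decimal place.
539.1%

For Y = 23X^4:
If X → X(1 + 0.59)
Then Y → Y · (1 + 0.59)^4
     ≈ Y · 6.3913

Percentage change = ((1 + 0.59)^4 − 1) × 100% ≈ 539.1%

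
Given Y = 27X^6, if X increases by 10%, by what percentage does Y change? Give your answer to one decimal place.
77.2%

For Y = 27X^6:
If X → X(1 + 0.1)
Then Y → Y · (1 + 0.1)^6
     ≈ Y · 1.7716

Percentage change = ((1 + 0.1)^6 − 1) × 100% ≈ 77.2%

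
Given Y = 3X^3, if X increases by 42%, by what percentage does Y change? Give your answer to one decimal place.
186.3%

For Y = 3X^3:
If X → X(1 + 0.42)
Then Y → Y · (1 + 0.42)^3
     ≈ Y · 2.8633

Percentage change = ((1 + 0.42)^3 − 1) × 100% ≈ 186.3%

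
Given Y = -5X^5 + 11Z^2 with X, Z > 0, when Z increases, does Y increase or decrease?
Y increases

Taking the partial derivative:
∂Y/∂Z = 22Z

∂Y/∂Z = 22Z > 0 (assuming positive values)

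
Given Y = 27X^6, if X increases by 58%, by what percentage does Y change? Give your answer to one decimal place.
1455.8%

For Y = 27X^6:
If X → X(1 + 0.58)
Then Y → Y · (1 + 0.58)^6
     ≈ Y · 15.5576

Percentage change = ((1 + 0.58)^6 − 1) × 100% ≈ 1455.8%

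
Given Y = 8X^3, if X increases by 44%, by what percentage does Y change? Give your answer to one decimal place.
198.6%

For Y = 8X^3:
If X → X(1 + 0.44)
Then Y → Y · (1 + 0.44)^3
     ≈ Y · 2.9860

Percentage change = ((1 + 0.44)^3 − 1) × 100% ≈ 198.6%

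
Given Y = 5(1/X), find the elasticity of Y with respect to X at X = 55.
Elasticity = -1

Elasticity = (dY/dX) · (X/Y)

dY/dX = -5/X²
At X = 55: dY/dX = -1/605, Y = 1/11

Elasticity = (-1/605) · (55 / (1/11)) = -1

Interpretation: for a small percentage change in X, the percentage change in Y is approximately -1.00 times as large.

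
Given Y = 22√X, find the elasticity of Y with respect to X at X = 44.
Elasticity = 1/2

Elasticity = (dY/dX) · (X/Y)

dY/dX = 11/√X
At X = 44: dY/dX = √11/2, Y = 44·√11

Elasticity = (√11/2) · (44 / (44·√11)) = 1/2

Interpretation: for a small percentage change in X, the percentage change in Y is approximately 0.50 times as large.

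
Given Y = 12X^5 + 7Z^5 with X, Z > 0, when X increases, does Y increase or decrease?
Y increases

Taking the partial derivative:
∂Y/∂X = 60X^4

∂Y/∂X = 60X^4 > 0 (assuming positive values)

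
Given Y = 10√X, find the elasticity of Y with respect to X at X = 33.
Elasticity = 1/2

Elasticity = (dY/dX) · (X/Y)

dY/dX = 5/√X
At X = 33: dY/dX = 5·√33/33, Y = 10·√33

Elasticity = (5·√33/33) · (33 / (10·√33)) = 1/2

Interpretation: for a small percentage change in X, the percentage change in Y is approximately 0.50 times as large.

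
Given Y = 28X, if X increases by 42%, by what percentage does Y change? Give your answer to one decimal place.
42.0%

For Y = 28X:
If X → X(1 + 0.42)
Then Y → Y · (1 + 0.42)^1
     = Y · 1.4200

Percentage change = ((1 + 0.42)^1 − 1) × 100% = 42.0%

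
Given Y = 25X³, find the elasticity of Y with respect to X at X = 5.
Elasticity = 3

Elasticity = (dY/dX) · (X/Y)

dY/dX = 75·X²
At X = 5: dY/dX = 1875, Y = 3125

Elasticity = 1875 · (5 / 3125) = 3

Interpretation: for a small percentage change in X, the percentage change in Y is approximately 3.00 times as large.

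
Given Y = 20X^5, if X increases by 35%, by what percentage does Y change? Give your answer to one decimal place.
348.4%

For Y = 20X^5:
If X → X(1 + 0.35)
Then Y → Y · (1 + 0.35)^5
     ≈ Y · 4.4840

Percentage change = ((1 + 0.35)^5 − 1) × 100% ≈ 348.4%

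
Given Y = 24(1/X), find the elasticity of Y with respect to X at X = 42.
Elasticity = -1

Elasticity = (dY/dX) · (X/Y)

dY/dX = -24/X²
At X = 42: dY/dX = -2/147, Y = 4/7

Elasticity = (-2/147) · (42 / (4/7)) = -1

Interpretation: for a small percentage change in X, the percentage change in Y is approximately -1.00 times as large.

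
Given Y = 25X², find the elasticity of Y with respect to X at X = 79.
Elasticity = 2

Elasticity = (dY/dX) · (X/Y)

dY/dX = 50·X
At X = 79: dY/dX = 3950, Y = 156025

Elasticity = 3950 · (79 / 156025) = 2

Interpretation: for a small percentage change in X, the percentage change in Y is approximately 2.00 times as large.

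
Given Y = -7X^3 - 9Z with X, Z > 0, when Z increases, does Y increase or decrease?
Y decreases

Taking the partial derivative:
∂Y/∂Z = -9

∂Y/∂Z = -9 < 0 (assuming positive values)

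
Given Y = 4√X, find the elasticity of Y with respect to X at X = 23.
Elasticity = 1/2

Elasticity = (dY/dX) · (X/Y)

dY/dX = 2/√X
At X = 23: dY/dX = 2·√23/23, Y = 4·√23

Elasticity = (2·√23/23) · (23 / (4·√23)) = 1/2

Interpretation: for a small percentage change in X, the percentage change in Y is approximately 0.50 times as large.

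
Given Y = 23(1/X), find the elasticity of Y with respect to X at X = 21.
Elasticity = -1

Elasticity = (dY/dX) · (X/Y)

dY/dX = -23/X²
At X = 21: dY/dX = -23/441, Y = 23/21

Elasticity = (-23/441) · (21 / (23/21)) = -1

Interpretation: for a small percentage change in X, the percentage change in Y is approximately -1.00 times as large.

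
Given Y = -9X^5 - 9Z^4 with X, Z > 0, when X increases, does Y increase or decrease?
Y decreases

Taking the partial derivative:
∂Y/∂X = -45X^4

∂Y/∂X = -45X^4 < 0 (assuming positive values)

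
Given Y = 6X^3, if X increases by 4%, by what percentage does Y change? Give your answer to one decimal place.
12.5%

For Y = 6X^3:
If X → X(1 + 0.04)
Then Y → Y · (1 + 0.04)^3
     ≈ Y · 1.1249

Percentage change = ((1 + 0.04)^3 − 1) × 100% ≈ 12.5%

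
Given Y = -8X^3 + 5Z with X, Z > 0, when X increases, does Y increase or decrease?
Y decreases

Taking the partial derivative:
∂Y/∂X = -24X^2

∂Y/∂X = -24X^2 < 0 (assuming positive values)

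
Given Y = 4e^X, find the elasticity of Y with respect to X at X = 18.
Elasticity = 18

Elasticity = (dY/dX) · (X/Y)

dY/dX = 4·e^X
At X = 18: dY/dX = 4·e^18, Y = 4·e^18

Elasticity = (4·e^18) · (18 / (4·e^18)) = 18

Interpretation: for a small percentage change in X, the percentage change in Y is approximately 18.00 times as large.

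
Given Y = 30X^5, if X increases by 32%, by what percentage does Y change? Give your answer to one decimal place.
300.7%

For Y = 30X^5:
If X → X(1 + 0.32)
Then Y → Y · (1 + 0.32)^5
     ≈ Y · 4.0075

Percentage change = ((1 + 0.32)^5 − 1) × 100% ≈ 300.7%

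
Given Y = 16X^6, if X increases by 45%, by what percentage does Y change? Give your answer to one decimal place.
829.4%

For Y = 16X^6:
If X → X(1 + 0.45)
Then Y → Y · (1 + 0.45)^6
     ≈ Y · 9.2941

Percentage change = ((1 + 0.45)^6 − 1) × 100% ≈ 829.4%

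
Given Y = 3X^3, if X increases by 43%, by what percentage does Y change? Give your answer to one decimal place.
192.4%

For Y = 3X^3:
If X → X(1 + 0.43)
Then Y → Y · (1 + 0.43)^3
     ≈ Y · 2.9242

Percentage change = ((1 + 0.43)^3 − 1) × 100% ≈ 192.4%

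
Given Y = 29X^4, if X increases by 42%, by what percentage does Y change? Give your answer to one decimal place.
306.6%

For Y = 29X^4:
If X → X(1 + 0.42)
Then Y → Y · (1 + 0.42)^4
     ≈ Y · 4.0659

Percentage change = ((1 + 0.42)^4 − 1) × 100% ≈ 306.6%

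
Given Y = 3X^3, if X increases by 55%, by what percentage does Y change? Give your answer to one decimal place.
272.4%

For Y = 3X^3:
If X → X(1 + 0.55)
Then Y → Y · (1 + 0.55)^3
     ≈ Y · 3.7239

Percentage change = ((1 + 0.55)^3 − 1) × 100% ≈ 272.4%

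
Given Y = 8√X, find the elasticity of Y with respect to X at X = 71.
Elasticity = 1/2

Elasticity = (dY/dX) · (X/Y)

dY/dX = 4/√X
At X = 71: dY/dX = 4·√71/71, Y = 8·√71

Elasticity = (4·√71/71) · (71 / (8·√71)) = 1/2

Interpretation: for a small percentage change in X, the percentage change in Y is approximately 0.50 times as large.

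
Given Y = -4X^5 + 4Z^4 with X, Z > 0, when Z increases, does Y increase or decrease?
Y increases

Taking the partial derivative:
∂Y/∂Z = 16Z^3

∂Y/∂Z = 16Z^3 > 0 (assuming positive values)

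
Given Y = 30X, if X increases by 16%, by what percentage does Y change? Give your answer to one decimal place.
16.0%

For Y = 30X:
If X → X(1 + 0.16)
Then Y → Y · (1 + 0.16)^1
     = Y · 1.1600

Percentage change = ((1 + 0.16)^1 − 1) × 100% = 16.0%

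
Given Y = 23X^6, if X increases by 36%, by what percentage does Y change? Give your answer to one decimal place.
532.8%

For Y = 23X^6:
If X → X(1 + 0.36)
Then Y → Y · (1 + 0.36)^6
     ≈ Y · 6.3275

Percentage change = ((1 + 0.36)^6 − 1) × 100% ≈ 532.8%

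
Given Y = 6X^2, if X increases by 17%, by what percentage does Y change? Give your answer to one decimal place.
36.9%

For Y = 6X^2:
If X → X(1 + 0.17)
Then Y → Y · (1 + 0.17)^2
     = Y · 1.3689

Percentage change = ((1 + 0.17)^2 − 1) × 100% ≈ 36.9%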